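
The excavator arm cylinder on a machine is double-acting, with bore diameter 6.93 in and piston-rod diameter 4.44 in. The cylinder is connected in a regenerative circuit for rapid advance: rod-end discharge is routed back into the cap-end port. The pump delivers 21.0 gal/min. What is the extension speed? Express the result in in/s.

In regeneration the rod-end outflow joins the pump flow into the cap end, so the net volume the pump must supply per unit advance equals the rod cross-section area.
Rod cross-section A_rod = π/4 × (4.44 in)² = 15.48 in^2
v = Q_pump / A_rod

v ≈ 5.22 in/s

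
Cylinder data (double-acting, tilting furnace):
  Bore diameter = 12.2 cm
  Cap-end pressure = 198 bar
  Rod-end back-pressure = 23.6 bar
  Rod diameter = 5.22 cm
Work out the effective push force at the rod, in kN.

Cap-side area A_cap = π/4 × (12.2 cm)² = 116.9 cm^2
Rod-side annular area A_ann = π/4 × (12.2² − 5.22²) = 95.50 cm^2
Net thrust = P_cap·A_cap − P_rod·A_ann = 231.5 kN − 22.54 kN

F ≈ 209 kN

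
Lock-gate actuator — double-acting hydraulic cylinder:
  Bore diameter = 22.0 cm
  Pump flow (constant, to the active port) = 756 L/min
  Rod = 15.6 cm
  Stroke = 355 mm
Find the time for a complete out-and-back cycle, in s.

Cap-side area A_cap = π/4 × (22.0 cm)² = 380.1 cm^2
Rod-side annular area A_ann = π/4 × (22.0² − 15.6²) = 189.0 cm^2
t_ext = A_cap·L/Q = 1.071 s
t_ret = A_ann·L/Q = 0.5325 s
t_cycle = t_ext + t_ret

t ≈ 1.60 s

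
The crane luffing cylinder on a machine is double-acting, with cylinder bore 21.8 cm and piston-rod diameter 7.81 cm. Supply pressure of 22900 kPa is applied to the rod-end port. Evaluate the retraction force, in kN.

F ≈ 745 kN

Rod-side annular area A_ann = π/4 × (21.8² − 7.81²) = 325.3 cm^2
On retraction the pressure acts on the annular area (bore minus rod).
F = P × A_ann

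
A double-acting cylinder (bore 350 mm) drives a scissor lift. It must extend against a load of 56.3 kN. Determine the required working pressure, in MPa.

Cap-side area A_cap = π/4 × (350 mm)² = 96210 mm^2
P = F / A = 56.3 kN / A

P ≈ 0.585 MPa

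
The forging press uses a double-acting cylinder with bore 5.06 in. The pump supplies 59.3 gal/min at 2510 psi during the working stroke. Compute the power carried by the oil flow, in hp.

Hydraulic power = P × Q

W ≈ 86.8 hp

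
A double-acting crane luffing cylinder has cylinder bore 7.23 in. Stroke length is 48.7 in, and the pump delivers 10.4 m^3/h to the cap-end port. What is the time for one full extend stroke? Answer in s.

t ≈ 11.3 s

Cap-side area A_cap = π/4 × (7.23 in)² = 41.06 in^2
Swept volume V = A × L; t = V / Q = A·L / Q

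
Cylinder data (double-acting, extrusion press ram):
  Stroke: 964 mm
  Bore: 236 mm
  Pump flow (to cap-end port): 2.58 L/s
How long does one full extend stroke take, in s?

Cap-side area A_cap = π/4 × (236 mm)² = 43740 mm^2
Swept volume V = A × L; t = V / Q = A·L / Q

t ≈ 16.3 s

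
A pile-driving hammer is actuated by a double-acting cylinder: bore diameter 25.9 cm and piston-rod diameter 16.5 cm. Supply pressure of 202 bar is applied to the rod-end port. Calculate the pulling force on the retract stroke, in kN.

Rod-side annular area A_ann = π/4 × (25.9² − 16.5²) = 313.0 cm^2
On retraction the pressure acts on the annular area (bore minus rod).
F = P × A_ann

F ≈ 632 kN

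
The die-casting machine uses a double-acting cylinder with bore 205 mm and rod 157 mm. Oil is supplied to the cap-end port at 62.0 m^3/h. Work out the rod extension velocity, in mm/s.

Cap-side area A_cap = π/4 × (205 mm)² = 33010 mm^2
v = Q / A

v ≈ 522 mm/s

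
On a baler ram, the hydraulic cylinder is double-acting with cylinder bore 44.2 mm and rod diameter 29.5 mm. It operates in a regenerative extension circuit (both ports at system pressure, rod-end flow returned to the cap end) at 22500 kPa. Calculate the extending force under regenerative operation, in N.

With equal pressure on both faces, forces on the annular region cancel; the net push is pressure × rod cross-section.
Rod cross-section A_rod = π/4 × (29.5 mm)² = 683.5 mm^2
F = P × A_rod

F ≈ 15400 N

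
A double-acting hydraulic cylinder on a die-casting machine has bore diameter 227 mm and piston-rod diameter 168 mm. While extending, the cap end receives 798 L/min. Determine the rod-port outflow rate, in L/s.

Q_out ≈ 6.02 L/s

Cap-side area A_cap = π/4 × (227 mm)² = 40470 mm^2
Rod-side annular area A_ann = π/4 × (227² − 168²) = 18300 mm^2
Piston speed v = Q_in/A_cap; rod-end outflow Q_out = v × A_ann = Q_in × A_ann/A_cap.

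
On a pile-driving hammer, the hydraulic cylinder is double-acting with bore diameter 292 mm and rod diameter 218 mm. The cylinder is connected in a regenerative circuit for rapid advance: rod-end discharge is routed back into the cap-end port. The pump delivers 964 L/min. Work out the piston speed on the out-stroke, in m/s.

In regeneration the rod-end outflow joins the pump flow into the cap end, so the net volume the pump must supply per unit advance equals the rod cross-section area.
Rod cross-section A_rod = π/4 × (218 mm)² = 37330 mm^2
v = Q_pump / A_rod

v ≈ 0.430 m/s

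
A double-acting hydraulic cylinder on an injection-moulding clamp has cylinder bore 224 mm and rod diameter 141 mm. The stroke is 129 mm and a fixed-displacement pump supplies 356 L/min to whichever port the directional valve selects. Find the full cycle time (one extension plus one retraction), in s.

Cap-side area A_cap = π/4 × (224 mm)² = 39410 mm^2
Rod-side annular area A_ann = π/4 × (224² − 141²) = 23790 mm^2
t_ext = A_cap·L/Q = 0.8568 s
t_ret = A_ann·L/Q = 0.5173 s
t_cycle = t_ext + t_ret

t ≈ 1.37 s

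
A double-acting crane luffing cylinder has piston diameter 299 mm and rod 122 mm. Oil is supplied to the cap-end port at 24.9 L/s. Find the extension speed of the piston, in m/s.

v ≈ 0.355 m/s

Cap-side area A_cap = π/4 × (299 mm)² = 70220 mm^2
v = Q / A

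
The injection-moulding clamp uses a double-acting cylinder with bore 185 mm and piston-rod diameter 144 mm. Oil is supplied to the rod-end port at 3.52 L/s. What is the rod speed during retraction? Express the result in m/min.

v ≈ 19.9 m/min

Rod-side annular area A_ann = π/4 × (185² − 144²) = 10590 mm^2
Flow into the rod-end port fills the annular volume.
v = Q / A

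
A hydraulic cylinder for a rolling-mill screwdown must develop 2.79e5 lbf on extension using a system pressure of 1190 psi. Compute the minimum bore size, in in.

Extension force acts on the full piston face: F = P × (π/4)D².
D = √(4F / (πP)) = √(4 × 2.79e5 lbf / (π × 1190 psi))

D ≈ 17.3 in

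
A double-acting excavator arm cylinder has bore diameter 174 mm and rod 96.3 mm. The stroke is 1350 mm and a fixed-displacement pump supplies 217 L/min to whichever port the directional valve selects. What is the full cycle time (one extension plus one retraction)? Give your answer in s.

t ≈ 15.0 s

Cap-side area A_cap = π/4 × (174 mm)² = 23780 mm^2
Rod-side annular area A_ann = π/4 × (174² − 96.3²) = 16500 mm^2
t_ext = A_cap·L/Q = 8.876 s
t_ret = A_ann·L/Q = 6.157 s
t_cycle = t_ext + t_ret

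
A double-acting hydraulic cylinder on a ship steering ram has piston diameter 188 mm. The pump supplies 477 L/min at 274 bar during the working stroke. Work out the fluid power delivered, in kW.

Hydraulic power = P × Q

W ≈ 218 kW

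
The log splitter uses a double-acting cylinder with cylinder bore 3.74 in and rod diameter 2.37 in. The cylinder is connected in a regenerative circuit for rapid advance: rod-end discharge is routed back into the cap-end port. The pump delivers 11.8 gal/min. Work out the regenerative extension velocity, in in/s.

v ≈ 10.3 in/s

In regeneration the rod-end outflow joins the pump flow into the cap end, so the net volume the pump must supply per unit advance equals the rod cross-section area.
Rod cross-section A_rod = π/4 × (2.37 in)² = 4.412 in^2
v = Q_pump / A_rod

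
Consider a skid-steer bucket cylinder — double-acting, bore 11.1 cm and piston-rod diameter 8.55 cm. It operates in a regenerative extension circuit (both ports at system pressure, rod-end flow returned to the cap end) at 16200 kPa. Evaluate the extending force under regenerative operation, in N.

With equal pressure on both faces, forces on the annular region cancel; the net push is pressure × rod cross-section.
Rod cross-section A_rod = π/4 × (8.55 cm)² = 57.41 cm^2
F = P × A_rod

F ≈ 93000 N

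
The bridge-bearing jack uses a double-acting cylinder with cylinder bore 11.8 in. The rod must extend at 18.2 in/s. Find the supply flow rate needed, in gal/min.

Q ≈ 517 gal/min

Cap-side area A_cap = π/4 × (11.8 in)² = 109.4 in^2
Q = A × v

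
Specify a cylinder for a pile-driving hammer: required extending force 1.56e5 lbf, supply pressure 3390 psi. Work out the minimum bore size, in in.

D ≈ 7.65 in

Extension force acts on the full piston face: F = P × (π/4)D².
D = √(4F / (πP)) = √(4 × 1.56e5 lbf / (π × 3390 psi))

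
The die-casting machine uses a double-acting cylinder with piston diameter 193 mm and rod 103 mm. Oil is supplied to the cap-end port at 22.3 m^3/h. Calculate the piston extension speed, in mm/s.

v ≈ 212 mm/s

Cap-side area A_cap = π/4 × (193 mm)² = 29260 mm^2
v = Q / A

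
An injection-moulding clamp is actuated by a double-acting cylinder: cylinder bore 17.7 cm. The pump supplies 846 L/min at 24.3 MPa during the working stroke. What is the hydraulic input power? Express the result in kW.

Hydraulic power = P × Q

W ≈ 343 kW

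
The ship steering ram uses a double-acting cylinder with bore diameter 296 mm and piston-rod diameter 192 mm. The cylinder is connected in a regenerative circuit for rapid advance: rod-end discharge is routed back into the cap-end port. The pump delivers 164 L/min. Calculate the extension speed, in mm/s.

In regeneration the rod-end outflow joins the pump flow into the cap end, so the net volume the pump must supply per unit advance equals the rod cross-section area.
Rod cross-section A_rod = π/4 × (192 mm)² = 28950 mm^2
v = Q_pump / A_rod

v ≈ 94.4 mm/s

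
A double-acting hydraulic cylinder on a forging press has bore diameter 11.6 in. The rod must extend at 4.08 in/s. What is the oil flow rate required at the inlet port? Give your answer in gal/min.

Cap-side area A_cap = π/4 × (11.6 in)² = 105.7 in^2
Q = A × v

Q ≈ 112 gal/min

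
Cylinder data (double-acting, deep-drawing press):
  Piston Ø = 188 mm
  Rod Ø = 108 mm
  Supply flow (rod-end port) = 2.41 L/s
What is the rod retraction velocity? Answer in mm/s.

Rod-side annular area A_ann = π/4 × (188² − 108²) = 18600 mm^2
Flow into the rod-end port fills the annular volume.
v = Q / A

v ≈ 130 mm/s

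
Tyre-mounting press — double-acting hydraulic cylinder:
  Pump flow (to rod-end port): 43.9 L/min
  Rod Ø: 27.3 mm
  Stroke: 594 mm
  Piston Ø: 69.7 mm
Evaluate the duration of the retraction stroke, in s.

t ≈ 2.62 s

Rod-side annular area A_ann = π/4 × (69.7² − 27.3²) = 3230 mm^2
Swept volume V = A × L; t = V / Q = A·L / Q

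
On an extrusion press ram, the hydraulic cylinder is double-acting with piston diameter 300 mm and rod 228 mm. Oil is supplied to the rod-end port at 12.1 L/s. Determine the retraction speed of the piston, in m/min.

Rod-side annular area A_ann = π/4 × (300² − 228²) = 29860 mm^2
Flow into the rod-end port fills the annular volume.
v = Q / A

v ≈ 24.3 m/min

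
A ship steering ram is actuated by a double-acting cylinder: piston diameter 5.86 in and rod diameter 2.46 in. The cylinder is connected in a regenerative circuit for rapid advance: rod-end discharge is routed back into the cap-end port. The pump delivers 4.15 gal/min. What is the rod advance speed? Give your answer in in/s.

In regeneration the rod-end outflow joins the pump flow into the cap end, so the net volume the pump must supply per unit advance equals the rod cross-section area.
Rod cross-section A_rod = π/4 × (2.46 in)² = 4.753 in^2
v = Q_pump / A_rod

v ≈ 3.36 in/s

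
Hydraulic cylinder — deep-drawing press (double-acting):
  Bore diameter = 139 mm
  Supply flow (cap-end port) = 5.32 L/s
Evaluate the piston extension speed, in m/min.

v ≈ 21.0 m/min

Cap-side area A_cap = π/4 × (139 mm)² = 15170 mm^2
v = Q / A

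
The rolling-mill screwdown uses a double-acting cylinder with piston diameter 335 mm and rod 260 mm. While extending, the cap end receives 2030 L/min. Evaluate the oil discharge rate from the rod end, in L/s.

Cap-side area A_cap = π/4 × (335 mm)² = 88140 mm^2
Rod-side annular area A_ann = π/4 × (335² − 260²) = 35050 mm^2
Piston speed v = Q_in/A_cap; rod-end outflow Q_out = v × A_ann = Q_in × A_ann/A_cap.

Q_out ≈ 13.5 L/s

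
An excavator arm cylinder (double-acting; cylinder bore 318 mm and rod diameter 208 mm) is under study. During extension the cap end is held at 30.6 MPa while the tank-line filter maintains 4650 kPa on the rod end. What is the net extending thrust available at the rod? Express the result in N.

F ≈ 2.22e6 N

Cap-side area A_cap = π/4 × (318 mm)² = 79420 mm^2
Rod-side annular area A_ann = π/4 × (318² − 208²) = 45440 mm^2
Net thrust = P_cap·A_cap − P_rod·A_ann = 2.430e6 N − 2.113e5 N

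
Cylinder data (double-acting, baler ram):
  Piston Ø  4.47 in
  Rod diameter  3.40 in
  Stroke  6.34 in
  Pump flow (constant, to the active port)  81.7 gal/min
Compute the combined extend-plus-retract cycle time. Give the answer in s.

t ≈ 0.450 s

Cap-side area A_cap = π/4 × (4.47 in)² = 15.69 in^2
Rod-side annular area A_ann = π/4 × (4.47² − 3.40²) = 6.614 in^2
t_ext = A_cap·L/Q = 0.3163 s
t_ret = A_ann·L/Q = 0.1333 s
t_cycle = t_ext + t_ret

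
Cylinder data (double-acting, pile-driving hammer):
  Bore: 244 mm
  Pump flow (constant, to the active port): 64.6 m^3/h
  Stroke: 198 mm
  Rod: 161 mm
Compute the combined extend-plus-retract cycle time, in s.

Cap-side area A_cap = π/4 × (244 mm)² = 46760 mm^2
Rod-side annular area A_ann = π/4 × (244² − 161²) = 26400 mm^2
t_ext = A_cap·L/Q = 0.5159 s
t_ret = A_ann·L/Q = 0.2913 s
t_cycle = t_ext + t_ret

t ≈ 0.807 s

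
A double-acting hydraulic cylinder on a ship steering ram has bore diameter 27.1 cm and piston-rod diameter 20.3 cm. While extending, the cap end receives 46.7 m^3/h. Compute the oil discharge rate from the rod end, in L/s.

Cap-side area A_cap = π/4 × (27.1 cm)² = 576.8 cm^2
Rod-side annular area A_ann = π/4 × (27.1² − 20.3²) = 253.1 cm^2
Piston speed v = Q_in/A_cap; rod-end outflow Q_out = v × A_ann = Q_in × A_ann/A_cap.

Q_out ≈ 5.69 L/s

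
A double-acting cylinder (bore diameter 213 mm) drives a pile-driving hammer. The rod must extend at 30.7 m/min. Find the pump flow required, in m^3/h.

Q ≈ 65.6 m^3/h

Cap-side area A_cap = π/4 × (213 mm)² = 35630 mm^2
Q = A × v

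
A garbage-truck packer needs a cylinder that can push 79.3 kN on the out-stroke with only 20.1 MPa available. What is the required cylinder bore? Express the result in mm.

D ≈ 70.9 mm

Extension force acts on the full piston face: F = P × (π/4)D².
D = √(4F / (πP)) = √(4 × 79.3 kN / (π × 20.1 MPa))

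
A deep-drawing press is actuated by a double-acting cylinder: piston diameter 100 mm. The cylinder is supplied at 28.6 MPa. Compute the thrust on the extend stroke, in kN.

Cap-side area A_cap = π/4 × (100 mm)² = 7854 mm^2
F = P × A_cap = 28.6 MPa × A_cap

F ≈ 225 kN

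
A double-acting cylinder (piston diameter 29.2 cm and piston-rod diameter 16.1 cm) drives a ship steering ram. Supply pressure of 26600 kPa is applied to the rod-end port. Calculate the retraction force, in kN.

Rod-side annular area A_ann = π/4 × (29.2² − 16.1²) = 466.1 cm^2
On retraction the pressure acts on the annular area (bore minus rod).
F = P × A_ann

F ≈ 1240 kN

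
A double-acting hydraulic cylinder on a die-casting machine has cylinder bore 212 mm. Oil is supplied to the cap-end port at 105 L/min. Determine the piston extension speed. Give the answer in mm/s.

v ≈ 49.6 mm/s

Cap-side area A_cap = π/4 × (212 mm)² = 35300 mm^2
v = Q / A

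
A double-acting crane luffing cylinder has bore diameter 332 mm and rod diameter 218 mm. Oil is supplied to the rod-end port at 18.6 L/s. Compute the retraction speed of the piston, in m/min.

Rod-side annular area A_ann = π/4 × (332² − 218²) = 49240 mm^2
Flow into the rod-end port fills the annular volume.
v = Q / A

v ≈ 22.7 m/min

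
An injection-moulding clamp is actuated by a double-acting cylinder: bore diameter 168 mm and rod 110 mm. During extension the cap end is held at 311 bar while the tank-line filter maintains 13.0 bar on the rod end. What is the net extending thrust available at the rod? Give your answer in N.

F ≈ 6.73e5 N

Cap-side area A_cap = π/4 × (168 mm)² = 22170 mm^2
Rod-side annular area A_ann = π/4 × (168² − 110²) = 12660 mm^2
Net thrust = P_cap·A_cap − P_rod·A_ann = 6.894e5 N − 16460 N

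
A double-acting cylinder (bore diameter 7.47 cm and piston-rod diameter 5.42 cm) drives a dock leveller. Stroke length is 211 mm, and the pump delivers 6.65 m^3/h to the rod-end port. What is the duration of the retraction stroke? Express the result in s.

t ≈ 0.237 s

Rod-side annular area A_ann = π/4 × (7.47² − 5.42²) = 20.75 cm^2
Swept volume V = A × L; t = V / Q = A·L / Q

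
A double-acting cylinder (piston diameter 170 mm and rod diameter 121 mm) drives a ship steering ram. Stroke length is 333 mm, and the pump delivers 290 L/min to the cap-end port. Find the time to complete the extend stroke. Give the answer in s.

t ≈ 1.56 s

Cap-side area A_cap = π/4 × (170 mm)² = 22700 mm^2
Swept volume V = A × L; t = V / Q = A·L / Q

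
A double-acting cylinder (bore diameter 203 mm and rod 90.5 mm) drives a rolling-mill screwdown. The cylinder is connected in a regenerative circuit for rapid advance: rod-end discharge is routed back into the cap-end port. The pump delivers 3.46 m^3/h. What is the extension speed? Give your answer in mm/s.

In regeneration the rod-end outflow joins the pump flow into the cap end, so the net volume the pump must supply per unit advance equals the rod cross-section area.
Rod cross-section A_rod = π/4 × (90.5 mm)² = 6433 mm^2
v = Q_pump / A_rod

v ≈ 149 mm/s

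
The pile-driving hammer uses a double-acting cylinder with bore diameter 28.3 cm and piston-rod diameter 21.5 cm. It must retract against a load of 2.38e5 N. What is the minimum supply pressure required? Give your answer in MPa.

P ≈ 8.95 MPa

Rod-side annular area A_ann = π/4 × (28.3² − 21.5²) = 266.0 cm^2
Retraction: pressure acts on the annular area.
P = F / A = 2.38e5 N / A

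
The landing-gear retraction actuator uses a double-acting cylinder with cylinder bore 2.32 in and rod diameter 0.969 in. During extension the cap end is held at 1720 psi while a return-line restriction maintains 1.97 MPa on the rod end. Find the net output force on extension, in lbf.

F ≈ 6270 lbf

Cap-side area A_cap = π/4 × (2.32 in)² = 4.227 in^2
Rod-side annular area A_ann = π/4 × (2.32² − 0.969²) = 3.490 in^2
Net thrust = P_cap·A_cap − P_rod·A_ann = 7271 lbf − 997.1 lbf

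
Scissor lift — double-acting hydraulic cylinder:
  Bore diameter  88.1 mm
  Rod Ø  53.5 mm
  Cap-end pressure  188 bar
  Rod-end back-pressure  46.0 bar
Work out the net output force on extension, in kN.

F ≈ 96.9 kN

Cap-side area A_cap = π/4 × (88.1 mm)² = 6096 mm^2
Rod-side annular area A_ann = π/4 × (88.1² − 53.5²) = 3848 mm^2
Net thrust = P_cap·A_cap − P_rod·A_ann = 114.6 kN − 17.70 kN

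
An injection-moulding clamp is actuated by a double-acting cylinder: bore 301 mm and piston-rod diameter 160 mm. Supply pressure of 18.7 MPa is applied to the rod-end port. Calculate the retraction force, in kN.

F ≈ 955 kN

Rod-side annular area A_ann = π/4 × (301² − 160²) = 51050 mm^2
On retraction the pressure acts on the annular area (bore minus rod).
F = P × A_ann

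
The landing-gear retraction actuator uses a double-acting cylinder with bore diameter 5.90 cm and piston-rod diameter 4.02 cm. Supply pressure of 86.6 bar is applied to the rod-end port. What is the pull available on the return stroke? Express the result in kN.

F ≈ 12.7 kN

Rod-side annular area A_ann = π/4 × (5.90² − 4.02²) = 14.65 cm^2
On retraction the pressure acts on the annular area (bore minus rod).
F = P × A_ann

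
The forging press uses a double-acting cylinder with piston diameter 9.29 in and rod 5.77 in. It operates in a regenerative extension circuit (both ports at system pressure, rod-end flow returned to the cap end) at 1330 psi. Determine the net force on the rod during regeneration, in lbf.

With equal pressure on both faces, forces on the annular region cancel; the net push is pressure × rod cross-section.
Rod cross-section A_rod = π/4 × (5.77 in)² = 26.15 in^2
F = P × A_rod

F ≈ 34800 lbf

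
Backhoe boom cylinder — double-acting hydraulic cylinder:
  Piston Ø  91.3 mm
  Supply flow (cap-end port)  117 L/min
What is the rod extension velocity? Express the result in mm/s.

Cap-side area A_cap = π/4 × (91.3 mm)² = 6547 mm^2
v = Q / A

v ≈ 298 mm/s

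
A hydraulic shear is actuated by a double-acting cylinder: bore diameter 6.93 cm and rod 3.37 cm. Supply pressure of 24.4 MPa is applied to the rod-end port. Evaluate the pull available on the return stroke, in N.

F ≈ 70300 N

Rod-side annular area A_ann = π/4 × (6.93² − 3.37²) = 28.80 cm^2
On retraction the pressure acts on the annular area (bore minus rod).
F = P × A_ann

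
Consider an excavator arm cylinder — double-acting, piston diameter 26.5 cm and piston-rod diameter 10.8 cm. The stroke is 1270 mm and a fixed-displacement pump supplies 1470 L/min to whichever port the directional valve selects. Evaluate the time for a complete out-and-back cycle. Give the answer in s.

Cap-side area A_cap = π/4 × (26.5 cm)² = 551.5 cm^2
Rod-side annular area A_ann = π/4 × (26.5² − 10.8²) = 459.9 cm^2
t_ext = A_cap·L/Q = 2.859 s
t_ret = A_ann·L/Q = 2.384 s
t_cycle = t_ext + t_ret

t ≈ 5.24 s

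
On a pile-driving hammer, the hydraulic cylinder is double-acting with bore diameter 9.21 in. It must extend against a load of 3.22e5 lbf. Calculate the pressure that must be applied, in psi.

P ≈ 4830 psi

Cap-side area A_cap = π/4 × (9.21 in)² = 66.62 in^2
P = F / A = 3.22e5 lbf / A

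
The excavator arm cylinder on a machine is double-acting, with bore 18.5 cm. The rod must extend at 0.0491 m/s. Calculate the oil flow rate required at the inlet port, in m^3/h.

Q ≈ 4.75 m^3/h

Cap-side area A_cap = π/4 × (18.5 cm)² = 268.8 cm^2
Q = A × v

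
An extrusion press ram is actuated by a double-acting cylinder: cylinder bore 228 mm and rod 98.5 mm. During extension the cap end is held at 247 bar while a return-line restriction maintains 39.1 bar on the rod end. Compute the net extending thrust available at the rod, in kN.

F ≈ 879 kN

Cap-side area A_cap = π/4 × (228 mm)² = 40830 mm^2
Rod-side annular area A_ann = π/4 × (228² − 98.5²) = 33210 mm^2
Net thrust = P_cap·A_cap − P_rod·A_ann = 1008 kN − 129.8 kN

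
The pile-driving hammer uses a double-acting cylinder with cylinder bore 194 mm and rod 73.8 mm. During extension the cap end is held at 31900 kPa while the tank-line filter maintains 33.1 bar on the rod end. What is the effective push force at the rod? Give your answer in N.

F ≈ 8.59e5 N

Cap-side area A_cap = π/4 × (194 mm)² = 29560 mm^2
Rod-side annular area A_ann = π/4 × (194² − 73.8²) = 25280 mm^2
Net thrust = P_cap·A_cap − P_rod·A_ann = 9.429e5 N − 83680 N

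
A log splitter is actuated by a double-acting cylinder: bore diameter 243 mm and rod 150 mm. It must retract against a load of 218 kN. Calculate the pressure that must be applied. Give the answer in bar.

P ≈ 75.9 bar

Rod-side annular area A_ann = π/4 × (243² − 150²) = 28710 mm^2
Retraction: pressure acts on the annular area.
P = F / A = 218 kN / A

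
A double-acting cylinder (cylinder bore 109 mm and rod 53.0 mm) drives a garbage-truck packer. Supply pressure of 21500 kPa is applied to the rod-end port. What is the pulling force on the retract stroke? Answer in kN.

Rod-side annular area A_ann = π/4 × (109² − 53.0²) = 7125 mm^2
On retraction the pressure acts on the annular area (bore minus rod).
F = P × A_ann

F ≈ 153 kN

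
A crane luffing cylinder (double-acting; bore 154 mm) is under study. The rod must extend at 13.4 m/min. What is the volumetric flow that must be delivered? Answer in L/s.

Cap-side area A_cap = π/4 × (154 mm)² = 18630 mm^2
Q = A × v

Q ≈ 4.16 L/s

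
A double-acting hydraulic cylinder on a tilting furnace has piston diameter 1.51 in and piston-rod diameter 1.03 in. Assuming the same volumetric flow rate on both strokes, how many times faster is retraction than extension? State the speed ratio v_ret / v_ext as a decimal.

v_ret/v_ext ≈ 1.87

Cap-side area A_cap = π/4 × (1.51 in)² = 1.791 in^2
Rod-side annular area A_ann = π/4 × (1.51² − 1.03²) = 0.9576 in^2
For equal Q, v ∝ 1/A, so v_ret/v_ext = A_cap/A_ann.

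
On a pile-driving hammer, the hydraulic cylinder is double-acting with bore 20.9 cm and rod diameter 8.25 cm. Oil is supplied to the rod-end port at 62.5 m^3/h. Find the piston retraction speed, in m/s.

v ≈ 0.599 m/s

Rod-side annular area A_ann = π/4 × (20.9² − 8.25²) = 289.6 cm^2
Flow into the rod-end port fills the annular volume.
v = Q / A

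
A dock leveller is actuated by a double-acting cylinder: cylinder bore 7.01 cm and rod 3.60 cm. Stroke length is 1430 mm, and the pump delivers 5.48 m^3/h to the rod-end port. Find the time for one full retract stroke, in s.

Rod-side annular area A_ann = π/4 × (7.01² − 3.60²) = 28.42 cm^2
Swept volume V = A × L; t = V / Q = A·L / Q

t ≈ 2.67 s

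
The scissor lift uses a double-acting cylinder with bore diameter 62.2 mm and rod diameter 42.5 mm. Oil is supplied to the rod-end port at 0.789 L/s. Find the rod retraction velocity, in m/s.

Rod-side annular area A_ann = π/4 × (62.2² − 42.5²) = 1620 mm^2
Flow into the rod-end port fills the annular volume.
v = Q / A

v ≈ 0.487 m/s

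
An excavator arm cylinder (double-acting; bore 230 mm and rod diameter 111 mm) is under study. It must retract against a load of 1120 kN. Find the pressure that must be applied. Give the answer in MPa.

P ≈ 35.1 MPa

Rod-side annular area A_ann = π/4 × (230² − 111²) = 31870 mm^2
Retraction: pressure acts on the annular area.
P = F / A = 1120 kN / A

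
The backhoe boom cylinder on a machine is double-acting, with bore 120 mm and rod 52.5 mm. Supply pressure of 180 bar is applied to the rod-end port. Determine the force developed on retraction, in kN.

F ≈ 165 kN

Rod-side annular area A_ann = π/4 × (120² − 52.5²) = 9145 mm^2
On retraction the pressure acts on the annular area (bore minus rod).
F = P × A_ann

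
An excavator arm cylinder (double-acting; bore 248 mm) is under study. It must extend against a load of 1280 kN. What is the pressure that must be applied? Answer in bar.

P ≈ 265 bar

Cap-side area A_cap = π/4 × (248 mm)² = 48310 mm^2
P = F / A = 1280 kN / A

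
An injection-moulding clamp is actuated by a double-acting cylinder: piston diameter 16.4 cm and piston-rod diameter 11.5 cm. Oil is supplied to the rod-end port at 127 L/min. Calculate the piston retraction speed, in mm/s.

v ≈ 197 mm/s

Rod-side annular area A_ann = π/4 × (16.4² − 11.5²) = 107.4 cm^2
Flow into the rod-end port fills the annular volume.
v = Q / A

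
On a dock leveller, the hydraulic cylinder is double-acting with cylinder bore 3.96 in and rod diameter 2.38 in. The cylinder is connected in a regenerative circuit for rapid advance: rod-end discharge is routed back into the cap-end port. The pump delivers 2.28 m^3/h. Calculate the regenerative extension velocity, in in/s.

In regeneration the rod-end outflow joins the pump flow into the cap end, so the net volume the pump must supply per unit advance equals the rod cross-section area.
Rod cross-section A_rod = π/4 × (2.38 in)² = 4.449 in^2
v = Q_pump / A_rod

v ≈ 8.69 in/s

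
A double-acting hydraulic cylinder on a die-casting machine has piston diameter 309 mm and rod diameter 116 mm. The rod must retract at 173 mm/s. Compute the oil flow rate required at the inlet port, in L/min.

Q ≈ 669 L/min

Rod-side annular area A_ann = π/4 × (309² − 116²) = 64420 mm^2
Q = A × v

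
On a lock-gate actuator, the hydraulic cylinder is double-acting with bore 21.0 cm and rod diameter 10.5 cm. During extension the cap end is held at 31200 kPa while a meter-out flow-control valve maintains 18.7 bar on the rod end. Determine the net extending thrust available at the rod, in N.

F ≈ 1.03e6 N

Cap-side area A_cap = π/4 × (21.0 cm)² = 346.4 cm^2
Rod-side annular area A_ann = π/4 × (21.0² − 10.5²) = 259.8 cm^2
Net thrust = P_cap·A_cap − P_rod·A_ann = 1.081e6 N − 48580 N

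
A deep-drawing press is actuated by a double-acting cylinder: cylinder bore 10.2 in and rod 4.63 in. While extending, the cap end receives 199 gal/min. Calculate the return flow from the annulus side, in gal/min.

Q_out ≈ 158 gal/min

Cap-side area A_cap = π/4 × (10.2 in)² = 81.71 in^2
Rod-side annular area A_ann = π/4 × (10.2² − 4.63²) = 64.88 in^2
Piston speed v = Q_in/A_cap; rod-end outflow Q_out = v × A_ann = Q_in × A_ann/A_cap.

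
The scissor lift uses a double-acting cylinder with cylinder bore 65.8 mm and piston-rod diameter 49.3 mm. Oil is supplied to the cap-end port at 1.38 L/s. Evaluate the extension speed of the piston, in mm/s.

v ≈ 406 mm/s

Cap-side area A_cap = π/4 × (65.8 mm)² = 3400 mm^2
v = Q / A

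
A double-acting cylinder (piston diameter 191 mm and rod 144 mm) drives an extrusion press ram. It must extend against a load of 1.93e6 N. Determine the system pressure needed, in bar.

Cap-side area A_cap = π/4 × (191 mm)² = 28650 mm^2
P = F / A = 1.93e6 N / A

P ≈ 674 bar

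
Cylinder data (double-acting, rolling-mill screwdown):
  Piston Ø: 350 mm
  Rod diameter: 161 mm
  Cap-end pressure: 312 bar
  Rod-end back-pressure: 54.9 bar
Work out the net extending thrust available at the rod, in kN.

Cap-side area A_cap = π/4 × (350 mm)² = 96210 mm^2
Rod-side annular area A_ann = π/4 × (350² − 161²) = 75850 mm^2
Net thrust = P_cap·A_cap − P_rod·A_ann = 3002 kN − 416.4 kN

F ≈ 2590 kN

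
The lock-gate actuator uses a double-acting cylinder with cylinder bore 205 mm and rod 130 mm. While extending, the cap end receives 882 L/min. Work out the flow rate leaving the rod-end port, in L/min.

Cap-side area A_cap = π/4 × (205 mm)² = 33010 mm^2
Rod-side annular area A_ann = π/4 × (205² − 130²) = 19730 mm^2
Piston speed v = Q_in/A_cap; rod-end outflow Q_out = v × A_ann = Q_in × A_ann/A_cap.

Q_out ≈ 527 L/min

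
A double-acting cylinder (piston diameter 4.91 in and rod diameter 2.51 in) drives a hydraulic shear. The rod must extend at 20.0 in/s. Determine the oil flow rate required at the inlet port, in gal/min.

Cap-side area A_cap = π/4 × (4.91 in)² = 18.93 in^2
Q = A × v

Q ≈ 98.4 gal/min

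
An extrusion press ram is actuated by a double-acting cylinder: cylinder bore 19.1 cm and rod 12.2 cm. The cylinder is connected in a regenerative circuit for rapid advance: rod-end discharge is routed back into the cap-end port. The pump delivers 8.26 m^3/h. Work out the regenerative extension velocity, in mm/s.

v ≈ 196 mm/s

In regeneration the rod-end outflow joins the pump flow into the cap end, so the net volume the pump must supply per unit advance equals the rod cross-section area.
Rod cross-section A_rod = π/4 × (12.2 cm)² = 116.9 cm^2
v = Q_pump / A_rod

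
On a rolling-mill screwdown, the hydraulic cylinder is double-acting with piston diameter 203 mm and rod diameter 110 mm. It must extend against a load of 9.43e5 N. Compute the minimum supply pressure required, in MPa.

P ≈ 29.1 MPa

Cap-side area A_cap = π/4 × (203 mm)² = 32370 mm^2
P = F / A = 9.43e5 N / A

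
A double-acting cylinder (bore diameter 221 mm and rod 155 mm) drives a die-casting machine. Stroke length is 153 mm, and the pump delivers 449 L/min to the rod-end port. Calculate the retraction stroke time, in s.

t ≈ 0.398 s

Rod-side annular area A_ann = π/4 × (221² − 155²) = 19490 mm^2
Swept volume V = A × L; t = V / Q = A·L / Q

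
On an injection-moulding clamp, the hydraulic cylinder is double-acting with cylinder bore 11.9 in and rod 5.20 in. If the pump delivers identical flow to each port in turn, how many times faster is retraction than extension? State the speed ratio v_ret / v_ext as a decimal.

Cap-side area A_cap = π/4 × (11.9 in)² = 111.2 in^2
Rod-side annular area A_ann = π/4 × (11.9² − 5.20²) = 89.98 in^2
For equal Q, v ∝ 1/A, so v_ret/v_ext = A_cap/A_ann.

v_ret/v_ext ≈ 1.24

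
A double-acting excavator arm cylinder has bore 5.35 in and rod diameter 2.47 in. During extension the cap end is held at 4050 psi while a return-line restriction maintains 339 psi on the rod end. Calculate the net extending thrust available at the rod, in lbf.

Cap-side area A_cap = π/4 × (5.35 in)² = 22.48 in^2
Rod-side annular area A_ann = π/4 × (5.35² − 2.47²) = 17.69 in^2
Net thrust = P_cap·A_cap − P_rod·A_ann = 91040 lbf − 5996 lbf

F ≈ 85000 lbf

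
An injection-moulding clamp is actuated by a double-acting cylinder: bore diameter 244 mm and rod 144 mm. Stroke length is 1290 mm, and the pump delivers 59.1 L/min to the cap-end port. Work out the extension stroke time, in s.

Cap-side area A_cap = π/4 × (244 mm)² = 46760 mm^2
Swept volume V = A × L; t = V / Q = A·L / Q

t ≈ 61.2 s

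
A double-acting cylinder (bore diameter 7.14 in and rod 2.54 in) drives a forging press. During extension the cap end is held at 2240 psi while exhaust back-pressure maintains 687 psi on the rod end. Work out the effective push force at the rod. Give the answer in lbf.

F ≈ 65700 lbf

Cap-side area A_cap = π/4 × (7.14 in)² = 40.04 in^2
Rod-side annular area A_ann = π/4 × (7.14² − 2.54²) = 34.97 in^2
Net thrust = P_cap·A_cap − P_rod·A_ann = 89690 lbf − 24030 lbf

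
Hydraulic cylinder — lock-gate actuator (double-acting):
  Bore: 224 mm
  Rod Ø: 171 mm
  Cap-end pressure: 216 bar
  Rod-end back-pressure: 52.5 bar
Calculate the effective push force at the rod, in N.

Cap-side area A_cap = π/4 × (224 mm)² = 39410 mm^2
Rod-side annular area A_ann = π/4 × (224² − 171²) = 16440 mm^2
Net thrust = P_cap·A_cap − P_rod·A_ann = 8.512e5 N − 86320 N

F ≈ 7.65e5 N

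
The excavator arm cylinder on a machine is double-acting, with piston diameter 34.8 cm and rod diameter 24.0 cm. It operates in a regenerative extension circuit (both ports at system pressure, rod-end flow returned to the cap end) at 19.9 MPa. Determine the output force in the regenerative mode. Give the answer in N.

With equal pressure on both faces, forces on the annular region cancel; the net push is pressure × rod cross-section.
Rod cross-section A_rod = π/4 × (24.0 cm)² = 452.4 cm^2
F = P × A_rod

F ≈ 9.00e5 N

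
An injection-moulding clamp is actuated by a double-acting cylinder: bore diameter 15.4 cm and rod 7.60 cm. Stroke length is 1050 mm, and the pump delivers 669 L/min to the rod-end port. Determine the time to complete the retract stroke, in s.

t ≈ 1.33 s

Rod-side annular area A_ann = π/4 × (15.4² − 7.60²) = 140.9 cm^2
Swept volume V = A × L; t = V / Q = A·L / Q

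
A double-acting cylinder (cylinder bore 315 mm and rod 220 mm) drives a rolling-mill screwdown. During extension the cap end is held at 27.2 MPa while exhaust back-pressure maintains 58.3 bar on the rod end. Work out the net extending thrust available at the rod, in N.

F ≈ 1.89e6 N

Cap-side area A_cap = π/4 × (315 mm)² = 77930 mm^2
Rod-side annular area A_ann = π/4 × (315² − 220²) = 39920 mm^2
Net thrust = P_cap·A_cap − P_rod·A_ann = 2.120e6 N − 2.327e5 N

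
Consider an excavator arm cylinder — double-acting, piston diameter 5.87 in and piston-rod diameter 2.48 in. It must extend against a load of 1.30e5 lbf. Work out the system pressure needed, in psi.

P ≈ 4800 psi

Cap-side area A_cap = π/4 × (5.87 in)² = 27.06 in^2
P = F / A = 1.30e5 lbf / A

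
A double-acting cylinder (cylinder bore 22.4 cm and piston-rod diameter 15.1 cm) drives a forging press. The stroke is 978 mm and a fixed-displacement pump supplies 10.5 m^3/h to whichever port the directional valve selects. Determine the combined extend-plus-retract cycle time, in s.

Cap-side area A_cap = π/4 × (22.4 cm)² = 394.1 cm^2
Rod-side annular area A_ann = π/4 × (22.4² − 15.1²) = 215.0 cm^2
t_ext = A_cap·L/Q = 13.21 s
t_ret = A_ann·L/Q = 7.209 s
t_cycle = t_ext + t_ret

t ≈ 20.4 s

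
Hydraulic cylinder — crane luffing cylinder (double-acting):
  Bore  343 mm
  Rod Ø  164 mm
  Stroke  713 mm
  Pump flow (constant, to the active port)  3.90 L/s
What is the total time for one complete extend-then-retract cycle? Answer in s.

Cap-side area A_cap = π/4 × (343 mm)² = 92400 mm^2
Rod-side annular area A_ann = π/4 × (343² − 164²) = 71280 mm^2
t_ext = A_cap·L/Q = 16.89 s
t_ret = A_ann·L/Q = 13.03 s
t_cycle = t_ext + t_ret

t ≈ 29.9 s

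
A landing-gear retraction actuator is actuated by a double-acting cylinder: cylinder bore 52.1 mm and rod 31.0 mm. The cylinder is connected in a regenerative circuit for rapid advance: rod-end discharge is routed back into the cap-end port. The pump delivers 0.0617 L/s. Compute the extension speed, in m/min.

In regeneration the rod-end outflow joins the pump flow into the cap end, so the net volume the pump must supply per unit advance equals the rod cross-section area.
Rod cross-section A_rod = π/4 × (31.0 mm)² = 754.8 mm^2
v = Q_pump / A_rod

v ≈ 4.90 m/min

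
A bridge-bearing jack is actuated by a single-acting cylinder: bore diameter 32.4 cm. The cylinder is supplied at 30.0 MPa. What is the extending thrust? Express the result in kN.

F ≈ 2470 kN

Cap-side area A_cap = π/4 × (32.4 cm)² = 824.5 cm^2
F = P × A_cap = 30.0 MPa × A_cap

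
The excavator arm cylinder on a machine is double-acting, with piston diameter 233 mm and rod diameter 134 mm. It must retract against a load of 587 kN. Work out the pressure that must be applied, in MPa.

P ≈ 20.6 MPa

Rod-side annular area A_ann = π/4 × (233² − 134²) = 28540 mm^2
Retraction: pressure acts on the annular area.
P = F / A = 587 kN / A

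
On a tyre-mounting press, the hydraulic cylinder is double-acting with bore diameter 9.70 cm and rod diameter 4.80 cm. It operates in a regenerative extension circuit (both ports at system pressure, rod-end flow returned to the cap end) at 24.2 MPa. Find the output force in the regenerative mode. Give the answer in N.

With equal pressure on both faces, forces on the annular region cancel; the net push is pressure × rod cross-section.
Rod cross-section A_rod = π/4 × (4.80 cm)² = 18.10 cm^2
F = P × A_rod

F ≈ 43800 N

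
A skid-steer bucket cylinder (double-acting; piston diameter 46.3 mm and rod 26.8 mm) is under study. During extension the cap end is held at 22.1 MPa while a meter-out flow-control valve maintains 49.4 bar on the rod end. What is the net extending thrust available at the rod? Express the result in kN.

F ≈ 31.7 kN

Cap-side area A_cap = π/4 × (46.3 mm)² = 1684 mm^2
Rod-side annular area A_ann = π/4 × (46.3² − 26.8²) = 1120 mm^2
Net thrust = P_cap·A_cap − P_rod·A_ann = 37.21 kN − 5.531 kN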